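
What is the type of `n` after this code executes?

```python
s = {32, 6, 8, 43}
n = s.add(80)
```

set.add() returns None (mutates in place)

NoneType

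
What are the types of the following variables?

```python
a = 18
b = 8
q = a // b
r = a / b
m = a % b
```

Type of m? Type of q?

int % int returns int; int // int returns int

int, int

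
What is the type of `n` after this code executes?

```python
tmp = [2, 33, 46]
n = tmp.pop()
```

list.pop() returns the popped element (int here)

int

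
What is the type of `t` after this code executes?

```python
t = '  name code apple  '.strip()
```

str.strip() returns str

str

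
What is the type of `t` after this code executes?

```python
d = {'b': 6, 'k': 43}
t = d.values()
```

.values() returns a dict_values view object

dict_values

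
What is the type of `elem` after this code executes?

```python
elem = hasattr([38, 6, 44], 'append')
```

hasattr() returns bool

bool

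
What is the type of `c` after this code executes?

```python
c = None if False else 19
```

Ternary: condition is False, else branch (19) taken → int

int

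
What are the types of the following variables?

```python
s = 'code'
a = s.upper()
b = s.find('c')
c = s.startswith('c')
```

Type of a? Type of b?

str.upper() returns str; str.find() returns int

str, int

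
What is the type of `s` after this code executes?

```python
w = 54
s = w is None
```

'is' comparison returns bool

bool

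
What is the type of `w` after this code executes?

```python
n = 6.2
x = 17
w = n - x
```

float - int returns float (6.2 - 17 = -10.8)

float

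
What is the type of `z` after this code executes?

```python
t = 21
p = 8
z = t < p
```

Comparison operators return bool

bool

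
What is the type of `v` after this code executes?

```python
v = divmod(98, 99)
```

divmod() returns a tuple (quotient, remainder)

tuple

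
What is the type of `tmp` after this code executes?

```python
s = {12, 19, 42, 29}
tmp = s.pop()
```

Popping from a set of ints returns int

int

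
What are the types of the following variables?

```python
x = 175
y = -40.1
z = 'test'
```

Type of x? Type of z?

x is int; z is str

int, str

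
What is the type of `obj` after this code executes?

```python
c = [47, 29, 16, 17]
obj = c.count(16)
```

list.count() returns int

int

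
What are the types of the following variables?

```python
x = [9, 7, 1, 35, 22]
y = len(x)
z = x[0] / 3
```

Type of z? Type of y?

int / int returns float; len() returns int

float, int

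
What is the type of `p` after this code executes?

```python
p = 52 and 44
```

'and' returns the last value when all truthy (44, which is int)

int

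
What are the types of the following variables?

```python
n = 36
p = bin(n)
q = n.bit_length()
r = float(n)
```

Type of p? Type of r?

bin() returns str; float() returns float

str, float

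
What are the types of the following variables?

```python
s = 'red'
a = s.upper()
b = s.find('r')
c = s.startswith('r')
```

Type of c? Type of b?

str.startswith() returns bool; str.find() returns int

bool, int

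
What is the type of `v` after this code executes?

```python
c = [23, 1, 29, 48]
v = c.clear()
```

list.clear() returns None

NoneType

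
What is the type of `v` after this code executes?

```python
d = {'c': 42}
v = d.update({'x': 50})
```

dict.update() returns None

NoneType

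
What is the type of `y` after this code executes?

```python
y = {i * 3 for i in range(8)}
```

A set comprehension {expr for x in iterable} produces a set

set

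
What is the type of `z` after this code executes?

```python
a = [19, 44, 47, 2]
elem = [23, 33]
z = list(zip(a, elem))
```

list(zip(...)) returns a list of tuples

list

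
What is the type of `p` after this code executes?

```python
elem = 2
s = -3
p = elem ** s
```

int ** negative int returns float

float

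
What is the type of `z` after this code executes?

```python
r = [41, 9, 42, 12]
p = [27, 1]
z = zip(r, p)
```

zip() returns a zip iterator object

zip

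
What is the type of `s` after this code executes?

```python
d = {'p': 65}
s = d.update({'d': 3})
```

dict.update() returns None

NoneType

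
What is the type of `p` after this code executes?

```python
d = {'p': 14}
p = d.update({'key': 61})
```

dict.update() returns None

NoneType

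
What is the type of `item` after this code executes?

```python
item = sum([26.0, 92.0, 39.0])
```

sum() of floats returns float

float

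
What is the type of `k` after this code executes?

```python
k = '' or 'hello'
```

'or' returns first truthy value ('hello', which is str)

str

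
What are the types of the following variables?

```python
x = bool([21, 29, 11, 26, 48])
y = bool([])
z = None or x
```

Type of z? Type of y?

None or <bool> returns the bool; bool() returns bool

bool, bool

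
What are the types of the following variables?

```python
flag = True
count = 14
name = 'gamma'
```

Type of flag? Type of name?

flag is bool; name is str

bool, str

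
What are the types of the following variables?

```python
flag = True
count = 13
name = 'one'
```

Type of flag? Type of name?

flag is bool; name is str

bool, str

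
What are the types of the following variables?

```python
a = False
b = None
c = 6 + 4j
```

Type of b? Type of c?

b is NoneType; c is complex

NoneType, complex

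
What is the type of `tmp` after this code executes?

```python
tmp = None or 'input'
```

'or' with None returns the other value ('input', str)

str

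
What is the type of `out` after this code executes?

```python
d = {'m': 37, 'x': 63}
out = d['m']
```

Accessing dict[str, int] with key 'm' returns int value 37

int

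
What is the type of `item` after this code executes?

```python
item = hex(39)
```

hex() returns str representation

str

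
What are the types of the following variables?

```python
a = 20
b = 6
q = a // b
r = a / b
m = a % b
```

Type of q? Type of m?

int // int returns int; int % int returns int

int, int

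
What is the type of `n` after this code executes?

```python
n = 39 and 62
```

'and' returns the last value when all truthy (62, which is int)

int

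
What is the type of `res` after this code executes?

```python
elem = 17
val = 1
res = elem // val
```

int // int returns int (17 // 1 = 17)

int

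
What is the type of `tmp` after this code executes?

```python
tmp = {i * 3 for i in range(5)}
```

A set comprehension {expr for x in iterable} produces a set

set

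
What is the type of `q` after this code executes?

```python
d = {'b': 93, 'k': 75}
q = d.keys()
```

.keys() returns a dict_keys view object

dict_keys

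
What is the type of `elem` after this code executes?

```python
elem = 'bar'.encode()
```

str.encode() returns bytes

bytes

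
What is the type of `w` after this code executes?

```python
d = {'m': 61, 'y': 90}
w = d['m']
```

Accessing dict[str, int] with key 'm' returns int value 61

int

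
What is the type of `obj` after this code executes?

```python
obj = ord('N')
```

ord() returns int (Unicode code point)

int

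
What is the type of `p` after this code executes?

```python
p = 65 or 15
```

'or' returns the first truthy value (65, which is int)

int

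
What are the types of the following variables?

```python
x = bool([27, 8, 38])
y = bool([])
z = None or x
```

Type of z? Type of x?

None or <bool> returns the bool; bool() returns bool

bool, bool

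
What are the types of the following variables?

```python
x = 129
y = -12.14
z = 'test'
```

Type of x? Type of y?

x is int; y is float

int, float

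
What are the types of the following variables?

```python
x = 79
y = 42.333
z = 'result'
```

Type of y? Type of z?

y is float; z is str

float, str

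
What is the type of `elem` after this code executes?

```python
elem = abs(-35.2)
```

abs() of float returns float

float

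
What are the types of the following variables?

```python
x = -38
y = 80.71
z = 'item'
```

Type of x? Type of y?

x is int; y is float

int, float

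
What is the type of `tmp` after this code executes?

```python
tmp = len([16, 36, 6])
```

len() always returns int

int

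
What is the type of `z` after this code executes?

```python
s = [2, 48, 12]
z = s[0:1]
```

Slicing a list always returns a list

list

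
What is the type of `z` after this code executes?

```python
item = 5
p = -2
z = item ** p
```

int ** negative int returns float

float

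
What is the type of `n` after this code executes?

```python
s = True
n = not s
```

'not' always returns bool

bool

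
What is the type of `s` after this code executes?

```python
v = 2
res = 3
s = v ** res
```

int ** positive int returns int (2 ** 3 = 8)

int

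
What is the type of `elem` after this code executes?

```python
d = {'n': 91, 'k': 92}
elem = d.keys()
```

.keys() returns a dict_keys view object

dict_keys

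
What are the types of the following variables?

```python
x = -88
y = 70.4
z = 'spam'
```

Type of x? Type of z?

x is int; z is str

int, str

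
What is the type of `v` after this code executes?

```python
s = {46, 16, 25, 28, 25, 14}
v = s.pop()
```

Popping from a set of ints returns int

int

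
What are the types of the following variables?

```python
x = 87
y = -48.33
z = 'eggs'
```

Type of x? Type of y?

x is int; y is float

int, float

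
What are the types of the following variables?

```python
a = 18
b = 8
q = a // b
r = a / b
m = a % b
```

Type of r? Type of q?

int / int returns float; int // int returns int

float, int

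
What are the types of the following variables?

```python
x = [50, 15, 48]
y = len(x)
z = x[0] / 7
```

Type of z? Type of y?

int / int returns float; len() returns int

float, int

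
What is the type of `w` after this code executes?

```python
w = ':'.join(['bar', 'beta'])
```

str.join() returns str

str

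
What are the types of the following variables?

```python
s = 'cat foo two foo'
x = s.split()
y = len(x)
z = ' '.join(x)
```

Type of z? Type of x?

str.join() returns str; str.split() returns list

str, list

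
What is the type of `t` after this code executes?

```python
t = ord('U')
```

ord() returns int (Unicode code point)

int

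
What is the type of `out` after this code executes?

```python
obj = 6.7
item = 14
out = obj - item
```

float - int returns float (6.7 - 14 = -7.3)

float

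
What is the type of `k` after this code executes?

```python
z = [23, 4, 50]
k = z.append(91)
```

list.append() returns None (mutates in place)

NoneType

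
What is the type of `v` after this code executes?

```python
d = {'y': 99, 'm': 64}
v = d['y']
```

Accessing dict[str, int] with key 'y' returns int value 99

int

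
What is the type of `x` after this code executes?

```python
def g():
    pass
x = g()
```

A function with no return statement returns None

NoneType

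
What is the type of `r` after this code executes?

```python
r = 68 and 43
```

'and' returns the last value when all truthy (43, which is int)

int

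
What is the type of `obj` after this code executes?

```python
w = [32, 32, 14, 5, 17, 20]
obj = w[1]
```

Indexing a list of ints returns int (w[1] = 32)

int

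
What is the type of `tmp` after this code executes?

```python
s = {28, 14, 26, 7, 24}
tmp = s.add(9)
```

set.add() returns None (mutates in place)

NoneType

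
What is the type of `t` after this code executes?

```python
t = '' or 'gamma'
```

'or' returns first truthy value ('gamma', which is str)

str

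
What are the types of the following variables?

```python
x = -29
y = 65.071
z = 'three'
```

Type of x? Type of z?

x is int; z is str

int, str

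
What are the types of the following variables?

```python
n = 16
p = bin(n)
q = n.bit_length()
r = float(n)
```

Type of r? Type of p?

float() returns float; bin() returns str

float, str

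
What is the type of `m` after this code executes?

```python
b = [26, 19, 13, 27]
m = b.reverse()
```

list.reverse() returns None

NoneType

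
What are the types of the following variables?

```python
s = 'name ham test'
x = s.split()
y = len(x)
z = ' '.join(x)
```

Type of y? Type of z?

len() returns int; str.join() returns str

int, str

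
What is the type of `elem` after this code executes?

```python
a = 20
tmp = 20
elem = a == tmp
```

Equality comparison returns bool

bool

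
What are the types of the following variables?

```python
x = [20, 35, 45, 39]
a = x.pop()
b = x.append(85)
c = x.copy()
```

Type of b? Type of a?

list.append() returns None; list.pop() returns the element (int)

NoneType, int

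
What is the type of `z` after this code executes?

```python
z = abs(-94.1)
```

abs() of float returns float

float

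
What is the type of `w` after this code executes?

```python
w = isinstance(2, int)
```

isinstance() returns bool

bool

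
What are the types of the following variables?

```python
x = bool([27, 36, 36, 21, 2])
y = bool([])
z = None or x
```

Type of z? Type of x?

None or <bool> returns the bool; bool() returns bool

bool, bool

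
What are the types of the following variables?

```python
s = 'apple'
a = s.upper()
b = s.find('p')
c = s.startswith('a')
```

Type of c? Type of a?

str.startswith() returns bool; str.upper() returns str

bool, str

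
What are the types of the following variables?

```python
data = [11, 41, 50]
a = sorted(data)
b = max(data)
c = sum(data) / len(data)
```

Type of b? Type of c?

max of ints returns int; int / int returns float

int, float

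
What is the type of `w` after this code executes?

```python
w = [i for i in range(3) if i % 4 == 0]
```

A list comprehension [...] produces a list

list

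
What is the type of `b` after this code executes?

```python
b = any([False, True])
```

any() returns bool

bool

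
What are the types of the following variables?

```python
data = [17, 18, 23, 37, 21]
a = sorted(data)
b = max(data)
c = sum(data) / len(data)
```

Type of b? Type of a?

max of ints returns int; sorted() returns list

int, list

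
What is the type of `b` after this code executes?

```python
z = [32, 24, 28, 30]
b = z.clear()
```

list.clear() returns None

NoneType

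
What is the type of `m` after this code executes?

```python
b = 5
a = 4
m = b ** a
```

int ** positive int returns int (5 ** 4 = 625)

int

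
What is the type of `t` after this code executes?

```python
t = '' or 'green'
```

'or' returns first truthy value ('green', which is str)

str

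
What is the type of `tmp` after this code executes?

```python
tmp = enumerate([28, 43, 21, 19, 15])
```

enumerate() returns an enumerate iterator object

enumerate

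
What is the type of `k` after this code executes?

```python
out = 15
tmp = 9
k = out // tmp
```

int // int returns int (15 // 9 = 1)

int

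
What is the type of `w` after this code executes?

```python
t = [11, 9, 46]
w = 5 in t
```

'in' operator returns bool

bool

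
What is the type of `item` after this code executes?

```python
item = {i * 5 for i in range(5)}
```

A set comprehension {expr for x in iterable} produces a set

set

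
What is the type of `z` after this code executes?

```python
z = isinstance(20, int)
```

isinstance() returns bool

bool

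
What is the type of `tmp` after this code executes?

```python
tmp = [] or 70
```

'or' returns first truthy value (70, which is int)

int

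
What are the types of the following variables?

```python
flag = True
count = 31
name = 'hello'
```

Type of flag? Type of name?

flag is bool; name is str

bool, str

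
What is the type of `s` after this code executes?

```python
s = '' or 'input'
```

'or' returns first truthy value ('input', which is str)

str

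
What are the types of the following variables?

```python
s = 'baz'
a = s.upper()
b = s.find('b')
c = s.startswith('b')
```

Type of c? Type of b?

str.startswith() returns bool; str.find() returns int

bool, int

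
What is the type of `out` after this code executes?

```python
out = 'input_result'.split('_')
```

str.split() returns list

list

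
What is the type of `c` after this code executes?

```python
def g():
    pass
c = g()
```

A function with no return statement returns None

NoneType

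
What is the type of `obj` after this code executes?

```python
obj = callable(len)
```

callable() returns bool

bool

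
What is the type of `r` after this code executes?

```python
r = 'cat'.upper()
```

str.upper() returns str

str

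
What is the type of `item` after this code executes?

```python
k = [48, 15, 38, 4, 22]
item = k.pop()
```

list.pop() returns the popped element (int here)

int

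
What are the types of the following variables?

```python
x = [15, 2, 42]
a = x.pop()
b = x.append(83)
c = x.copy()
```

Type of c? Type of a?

list.copy() returns list; list.pop() returns the element (int)

list, int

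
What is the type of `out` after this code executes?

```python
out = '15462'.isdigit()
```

str.isdigit() returns bool

bool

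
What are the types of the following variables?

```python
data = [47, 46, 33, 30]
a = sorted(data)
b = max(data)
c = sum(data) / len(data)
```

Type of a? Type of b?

sorted() returns list; max of ints returns int

list, int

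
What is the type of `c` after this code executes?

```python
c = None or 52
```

'or' with None returns the other value (52, int)

int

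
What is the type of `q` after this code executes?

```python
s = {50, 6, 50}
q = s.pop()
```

Popping from a set of ints returns int

int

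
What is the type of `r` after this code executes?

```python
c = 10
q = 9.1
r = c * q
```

int * float returns float (10 * 9.1 = 91.0)

float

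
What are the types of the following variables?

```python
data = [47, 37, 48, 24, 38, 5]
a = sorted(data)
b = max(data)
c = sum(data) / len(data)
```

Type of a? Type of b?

sorted() returns list; max of ints returns int

list, int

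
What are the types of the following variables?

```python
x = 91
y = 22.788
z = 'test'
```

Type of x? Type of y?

x is int; y is float

int, float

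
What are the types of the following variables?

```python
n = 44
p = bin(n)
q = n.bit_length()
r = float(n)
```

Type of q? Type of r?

int.bit_length() returns int; float() returns float

int, float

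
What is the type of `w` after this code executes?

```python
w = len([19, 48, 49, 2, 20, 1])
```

len() always returns int

int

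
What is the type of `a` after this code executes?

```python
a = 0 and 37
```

'and' returns the first falsy value (0, which is int)

int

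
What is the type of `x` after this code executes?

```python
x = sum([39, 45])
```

sum() of ints returns int

int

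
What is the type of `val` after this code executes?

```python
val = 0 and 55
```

'and' returns the first falsy value (0, which is int)

int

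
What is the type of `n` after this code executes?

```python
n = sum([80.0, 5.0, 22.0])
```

sum() of floats returns float

float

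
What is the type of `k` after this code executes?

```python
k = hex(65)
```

hex() returns str representation

str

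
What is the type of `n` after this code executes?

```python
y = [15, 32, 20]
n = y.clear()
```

list.clear() returns None

NoneType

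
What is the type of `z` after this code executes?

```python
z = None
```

None has type NoneType

NoneType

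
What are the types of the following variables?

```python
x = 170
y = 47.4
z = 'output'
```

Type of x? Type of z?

x is int; z is str

int, str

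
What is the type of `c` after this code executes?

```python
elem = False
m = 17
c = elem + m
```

bool + int returns int (False is 0, so 0 + 17 = 17)

int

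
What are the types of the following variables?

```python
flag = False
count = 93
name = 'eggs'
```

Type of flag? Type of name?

flag is bool; name is str

bool, str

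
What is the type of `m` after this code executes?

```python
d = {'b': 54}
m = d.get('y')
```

dict.get() returns None when key 'y' is not found and no default given

NoneType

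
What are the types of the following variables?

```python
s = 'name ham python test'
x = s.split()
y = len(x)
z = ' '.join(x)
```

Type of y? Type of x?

len() returns int; str.split() returns list

int, list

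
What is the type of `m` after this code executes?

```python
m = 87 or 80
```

'or' returns the first truthy value (87, which is int)

int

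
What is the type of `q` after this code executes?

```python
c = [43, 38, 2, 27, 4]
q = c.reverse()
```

list.reverse() returns None

NoneType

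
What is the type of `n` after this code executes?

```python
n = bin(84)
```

bin() returns str representation

str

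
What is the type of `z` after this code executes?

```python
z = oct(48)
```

oct() returns str representation

str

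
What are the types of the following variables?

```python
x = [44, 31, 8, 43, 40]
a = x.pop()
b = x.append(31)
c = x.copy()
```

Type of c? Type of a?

list.copy() returns list; list.pop() returns the element (int)

list, int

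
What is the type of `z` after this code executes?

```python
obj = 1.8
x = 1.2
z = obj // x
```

float // float returns float (floor division preserves float type)

float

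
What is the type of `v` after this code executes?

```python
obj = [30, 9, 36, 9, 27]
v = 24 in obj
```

'in' operator returns bool

bool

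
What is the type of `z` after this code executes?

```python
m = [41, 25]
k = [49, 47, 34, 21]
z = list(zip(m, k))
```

list(zip(...)) returns a list of tuples

list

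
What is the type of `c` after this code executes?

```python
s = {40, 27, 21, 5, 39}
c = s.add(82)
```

set.add() returns None (mutates in place)

NoneType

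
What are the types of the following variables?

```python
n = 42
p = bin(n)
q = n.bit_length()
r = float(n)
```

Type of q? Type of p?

int.bit_length() returns int; bin() returns str

int, str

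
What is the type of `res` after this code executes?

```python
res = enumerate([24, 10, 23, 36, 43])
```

enumerate() returns an enumerate iterator object

enumerate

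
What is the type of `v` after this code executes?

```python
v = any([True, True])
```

any() returns bool

bool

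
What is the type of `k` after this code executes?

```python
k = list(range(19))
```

list(range(...)) returns list

list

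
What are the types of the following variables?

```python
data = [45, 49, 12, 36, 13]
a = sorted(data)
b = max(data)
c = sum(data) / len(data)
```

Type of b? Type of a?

max of ints returns int; sorted() returns list

int, list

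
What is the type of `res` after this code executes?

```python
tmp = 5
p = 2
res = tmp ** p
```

int ** positive int returns int (5 ** 2 = 25)

int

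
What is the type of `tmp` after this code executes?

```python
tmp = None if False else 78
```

Ternary: condition is False, else branch (78) taken → int

int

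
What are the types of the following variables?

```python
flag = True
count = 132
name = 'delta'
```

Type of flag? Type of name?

flag is bool; name is str

bool, str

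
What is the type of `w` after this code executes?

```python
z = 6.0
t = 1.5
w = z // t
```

float // float returns float (floor division preserves float type)

float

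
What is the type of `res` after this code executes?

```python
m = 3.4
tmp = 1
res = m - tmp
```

float - int returns float (3.4 - 1 = 2.4)

float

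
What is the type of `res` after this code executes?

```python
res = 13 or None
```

'or' returns first truthy value (13, int)

int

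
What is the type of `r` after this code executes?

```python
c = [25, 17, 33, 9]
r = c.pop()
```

list.pop() returns the popped element (int here)

int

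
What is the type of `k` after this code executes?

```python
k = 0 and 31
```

'and' returns the first falsy value (0, which is int)

int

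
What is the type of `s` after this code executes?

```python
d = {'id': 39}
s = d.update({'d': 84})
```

dict.update() returns None

NoneType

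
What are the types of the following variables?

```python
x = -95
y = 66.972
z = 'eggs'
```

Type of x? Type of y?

x is int; y is float

int, float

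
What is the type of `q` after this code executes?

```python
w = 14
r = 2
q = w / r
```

int / int always returns float in Python 3 (14 / 2 = 7)

float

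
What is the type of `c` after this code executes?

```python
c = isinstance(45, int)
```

isinstance() returns bool

bool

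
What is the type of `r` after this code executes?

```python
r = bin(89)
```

bin() returns str representation

str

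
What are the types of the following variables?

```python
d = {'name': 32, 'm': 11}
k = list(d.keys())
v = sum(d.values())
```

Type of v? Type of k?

sum of int values returns int; list(...) returns list

int, list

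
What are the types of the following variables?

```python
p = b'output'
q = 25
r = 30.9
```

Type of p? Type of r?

p is bytes; r is float

bytes, float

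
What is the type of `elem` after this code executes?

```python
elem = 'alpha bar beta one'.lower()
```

str.lower() returns str

str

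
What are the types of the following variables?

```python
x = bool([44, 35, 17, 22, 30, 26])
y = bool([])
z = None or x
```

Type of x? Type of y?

bool() returns bool; bool() returns bool

bool, bool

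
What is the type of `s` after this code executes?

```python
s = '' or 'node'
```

'or' returns first truthy value ('node', which is str)

str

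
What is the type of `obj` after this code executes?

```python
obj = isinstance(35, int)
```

isinstance() returns bool

bool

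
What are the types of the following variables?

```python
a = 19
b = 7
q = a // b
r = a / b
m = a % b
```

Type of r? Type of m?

int / int returns float; int % int returns int

float, int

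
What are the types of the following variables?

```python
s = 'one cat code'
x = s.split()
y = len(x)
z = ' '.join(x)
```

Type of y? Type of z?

len() returns int; str.join() returns str

int, str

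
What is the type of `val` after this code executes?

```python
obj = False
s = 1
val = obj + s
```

bool + int returns int (False is 0, so 0 + 1 = 1)

int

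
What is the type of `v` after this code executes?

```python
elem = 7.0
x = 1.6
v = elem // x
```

float // float returns float (floor division preserves float type)

float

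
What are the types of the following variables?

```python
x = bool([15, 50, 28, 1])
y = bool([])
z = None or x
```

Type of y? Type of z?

bool() returns bool; None or <bool> returns the bool

bool, bool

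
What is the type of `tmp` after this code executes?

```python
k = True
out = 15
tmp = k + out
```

bool + int returns int (True is 1, so 1 + 15 = 16)

int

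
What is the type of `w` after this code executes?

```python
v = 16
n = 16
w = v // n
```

int // int returns int (16 // 16 = 1)

int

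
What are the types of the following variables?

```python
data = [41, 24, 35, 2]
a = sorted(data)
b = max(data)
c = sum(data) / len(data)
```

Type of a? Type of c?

sorted() returns list; int / int returns float

list, float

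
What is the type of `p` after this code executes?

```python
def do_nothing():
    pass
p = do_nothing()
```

A function with no return statement returns None

NoneType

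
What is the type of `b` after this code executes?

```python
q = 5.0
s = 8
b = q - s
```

float - int returns float (5.0 - 8 = -3.0)

float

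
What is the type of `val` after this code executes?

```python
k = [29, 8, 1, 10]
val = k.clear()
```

list.clear() returns None

NoneType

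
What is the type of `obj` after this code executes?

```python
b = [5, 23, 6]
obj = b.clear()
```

list.clear() returns None

NoneType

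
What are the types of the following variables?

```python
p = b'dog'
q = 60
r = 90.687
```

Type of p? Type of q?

p is bytes; q is int

bytes, int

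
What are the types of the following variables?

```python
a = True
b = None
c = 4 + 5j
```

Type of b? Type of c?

b is NoneType; c is complex

NoneType, complex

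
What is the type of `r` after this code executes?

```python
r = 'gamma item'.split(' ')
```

str.split() returns list

list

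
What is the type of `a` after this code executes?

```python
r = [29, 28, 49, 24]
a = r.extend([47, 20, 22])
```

list.extend() returns None

NoneType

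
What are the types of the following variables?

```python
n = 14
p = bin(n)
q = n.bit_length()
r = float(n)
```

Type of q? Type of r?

int.bit_length() returns int; float() returns float

int, float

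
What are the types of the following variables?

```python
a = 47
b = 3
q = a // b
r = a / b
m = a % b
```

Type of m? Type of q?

int % int returns int; int // int returns int

int, int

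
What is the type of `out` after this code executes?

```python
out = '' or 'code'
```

'or' returns first truthy value ('code', which is str)

str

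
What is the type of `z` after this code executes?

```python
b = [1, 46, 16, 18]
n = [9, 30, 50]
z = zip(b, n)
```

zip() returns a zip iterator object

zip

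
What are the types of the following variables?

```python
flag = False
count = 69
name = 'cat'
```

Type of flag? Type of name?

flag is bool; name is str

bool, str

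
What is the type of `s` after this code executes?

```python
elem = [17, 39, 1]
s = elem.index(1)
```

list.index() returns int

int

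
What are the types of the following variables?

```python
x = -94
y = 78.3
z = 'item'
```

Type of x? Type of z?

x is int; z is str

int, str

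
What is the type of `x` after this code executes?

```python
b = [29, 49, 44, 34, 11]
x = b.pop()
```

list.pop() returns the popped element (int here)

int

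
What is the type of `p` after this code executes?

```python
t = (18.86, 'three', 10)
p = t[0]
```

Index 0 of tuple is 18.86 which is float

float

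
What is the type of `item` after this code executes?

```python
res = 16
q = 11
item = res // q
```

int // int returns int (16 // 11 = 1)

int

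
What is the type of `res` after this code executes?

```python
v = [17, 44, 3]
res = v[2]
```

Indexing a list of ints returns int (v[2] = 3)

int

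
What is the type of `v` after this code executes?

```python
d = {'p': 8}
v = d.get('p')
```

dict.get() returns the value (int) when key is found

int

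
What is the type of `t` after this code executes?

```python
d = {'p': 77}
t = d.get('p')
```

dict.get() returns the value (int) when key is found

int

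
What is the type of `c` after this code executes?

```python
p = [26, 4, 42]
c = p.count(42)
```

list.count() returns int

int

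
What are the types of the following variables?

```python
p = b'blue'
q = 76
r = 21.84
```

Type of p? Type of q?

p is bytes; q is int

bytes, int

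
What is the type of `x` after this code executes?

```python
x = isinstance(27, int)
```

isinstance() returns bool

bool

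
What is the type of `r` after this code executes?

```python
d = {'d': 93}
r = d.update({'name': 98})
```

dict.update() returns None

NoneType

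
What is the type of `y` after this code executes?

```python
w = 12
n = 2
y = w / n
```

int / int always returns float in Python 3 (12 / 2 = 6)

float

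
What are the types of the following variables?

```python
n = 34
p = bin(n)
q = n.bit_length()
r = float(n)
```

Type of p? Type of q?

bin() returns str; int.bit_length() returns int

str, int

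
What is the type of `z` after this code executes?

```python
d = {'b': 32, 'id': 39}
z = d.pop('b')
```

dict.pop() returns the value (int)

int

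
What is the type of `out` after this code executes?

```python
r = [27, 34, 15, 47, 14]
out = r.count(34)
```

list.count() returns int

int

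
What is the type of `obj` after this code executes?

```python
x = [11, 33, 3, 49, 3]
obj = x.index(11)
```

list.index() returns int

int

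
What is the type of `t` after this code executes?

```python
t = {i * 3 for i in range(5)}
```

A set comprehension {expr for x in iterable} produces a set

set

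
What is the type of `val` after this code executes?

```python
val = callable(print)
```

callable() returns bool

bool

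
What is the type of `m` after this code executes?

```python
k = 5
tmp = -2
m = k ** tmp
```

int ** negative int returns float

float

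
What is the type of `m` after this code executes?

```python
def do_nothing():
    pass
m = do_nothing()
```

A function with no return statement returns None

NoneType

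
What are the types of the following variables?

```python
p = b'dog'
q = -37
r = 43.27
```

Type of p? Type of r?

p is bytes; r is float

bytes, float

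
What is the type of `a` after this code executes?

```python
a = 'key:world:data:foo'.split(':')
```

str.split() returns list

list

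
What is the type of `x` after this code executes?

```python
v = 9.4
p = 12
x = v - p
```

float - int returns float (9.4 - 12 = -2.6)

float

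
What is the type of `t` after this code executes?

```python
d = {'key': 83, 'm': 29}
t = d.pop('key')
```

dict.pop() returns the value (int)

int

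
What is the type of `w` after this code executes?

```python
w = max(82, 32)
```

max() of ints returns int

int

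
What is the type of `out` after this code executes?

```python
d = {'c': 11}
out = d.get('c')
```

dict.get() returns the value (int) when key is found

int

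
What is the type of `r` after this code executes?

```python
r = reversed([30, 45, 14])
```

reversed() on a list returns a list_reverseiterator

list_reverseiterator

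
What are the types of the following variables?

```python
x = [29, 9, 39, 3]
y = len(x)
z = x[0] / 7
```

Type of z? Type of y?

int / int returns float; len() returns int

float, int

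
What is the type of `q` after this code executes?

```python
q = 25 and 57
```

'and' returns the last value when all truthy (57, which is int)

int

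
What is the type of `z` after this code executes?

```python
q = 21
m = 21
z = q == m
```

Equality comparison returns bool

bool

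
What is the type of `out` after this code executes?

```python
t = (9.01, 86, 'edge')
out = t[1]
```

Index 1 of tuple is 86 which is int

int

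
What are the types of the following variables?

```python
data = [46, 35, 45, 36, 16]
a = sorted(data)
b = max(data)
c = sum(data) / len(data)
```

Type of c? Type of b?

int / int returns float; max of ints returns int

float, int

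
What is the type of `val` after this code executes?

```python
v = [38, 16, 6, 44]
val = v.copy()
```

list.copy() returns list

list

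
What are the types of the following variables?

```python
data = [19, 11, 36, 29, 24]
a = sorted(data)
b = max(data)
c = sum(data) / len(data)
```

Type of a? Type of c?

sorted() returns list; int / int returns float

list, float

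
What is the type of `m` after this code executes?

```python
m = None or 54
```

'or' with None returns the other value (54, int)

int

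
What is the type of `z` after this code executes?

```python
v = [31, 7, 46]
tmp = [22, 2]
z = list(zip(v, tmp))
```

list(zip(...)) returns a list of tuples

list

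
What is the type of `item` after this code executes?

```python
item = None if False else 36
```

Ternary: condition is False, else branch (36) taken → int

int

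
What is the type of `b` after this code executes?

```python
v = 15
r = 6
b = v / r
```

int / int always returns float in Python 3 (15 / 6 = 2.5)

float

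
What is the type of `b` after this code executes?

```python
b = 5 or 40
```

'or' returns the first truthy value (5, which is int)

int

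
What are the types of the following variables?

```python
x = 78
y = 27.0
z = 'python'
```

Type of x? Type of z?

x is int; z is str

int, str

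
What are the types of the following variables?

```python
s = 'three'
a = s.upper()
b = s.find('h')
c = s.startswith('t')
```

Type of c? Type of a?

str.startswith() returns bool; str.upper() returns str

bool, str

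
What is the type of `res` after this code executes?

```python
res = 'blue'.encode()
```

str.encode() returns bytes

bytes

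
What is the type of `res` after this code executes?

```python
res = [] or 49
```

'or' returns first truthy value (49, which is int)

int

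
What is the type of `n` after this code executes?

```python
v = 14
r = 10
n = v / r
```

int / int always returns float in Python 3 (14 / 10 = 1.4)

float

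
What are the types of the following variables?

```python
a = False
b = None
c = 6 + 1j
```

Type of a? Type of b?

a is bool; b is NoneType

bool, NoneType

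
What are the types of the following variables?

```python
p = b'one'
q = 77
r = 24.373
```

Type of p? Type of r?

p is bytes; r is float

bytes, float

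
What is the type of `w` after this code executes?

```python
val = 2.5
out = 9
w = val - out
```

float - int returns float (2.5 - 9 = -6.5)

float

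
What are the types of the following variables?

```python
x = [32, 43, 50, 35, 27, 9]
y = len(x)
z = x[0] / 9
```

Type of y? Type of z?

len() returns int; int / int returns float

int, float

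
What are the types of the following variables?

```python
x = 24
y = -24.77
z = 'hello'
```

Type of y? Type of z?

y is float; z is str

float, str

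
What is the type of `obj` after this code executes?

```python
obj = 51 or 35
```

'or' returns the first truthy value (51, which is int)

int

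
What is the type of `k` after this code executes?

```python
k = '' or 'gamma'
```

'or' returns first truthy value ('gamma', which is str)

str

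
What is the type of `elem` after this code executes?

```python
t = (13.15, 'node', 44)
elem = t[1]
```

Index 1 of tuple is 'node' which is str

str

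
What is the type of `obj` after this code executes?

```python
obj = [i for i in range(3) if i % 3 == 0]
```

A list comprehension [...] produces a list

list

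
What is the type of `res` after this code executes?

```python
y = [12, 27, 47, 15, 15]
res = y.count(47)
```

list.count() returns int

int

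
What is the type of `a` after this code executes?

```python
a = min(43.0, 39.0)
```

min() of floats returns float

float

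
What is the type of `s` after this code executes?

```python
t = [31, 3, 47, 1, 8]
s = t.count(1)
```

list.count() returns int

int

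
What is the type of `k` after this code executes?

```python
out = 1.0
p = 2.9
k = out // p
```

float // float returns float (floor division preserves float type)

float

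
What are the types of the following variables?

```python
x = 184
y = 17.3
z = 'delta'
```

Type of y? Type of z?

y is float; z is str

float, str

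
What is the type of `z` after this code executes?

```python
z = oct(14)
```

oct() returns str representation

str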